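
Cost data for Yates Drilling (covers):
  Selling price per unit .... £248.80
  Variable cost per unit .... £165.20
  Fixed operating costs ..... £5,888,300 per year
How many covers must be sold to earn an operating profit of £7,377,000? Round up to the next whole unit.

Contribution margin per unit = £248.80 − £165.20 = £83.60.
Need Q such that Q × £83.60 − £5,888,300 = £7,377,000, i.e. Q = £13,265,300 / £83.60 = 158,675.84 → 158,676.

158,676 covers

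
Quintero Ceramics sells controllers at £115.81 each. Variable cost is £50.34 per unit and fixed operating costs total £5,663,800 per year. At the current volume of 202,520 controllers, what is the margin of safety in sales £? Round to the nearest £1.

£13,435,135

Unit CM = price − variable cost = £115.81 − £50.34 = £65.47. Break-even units = £5,663,800 ÷ £65.47 = 86,509.85; break-even revenue = 86,509.85 × £115.81 = £10,018,705.94.
Current sales = 202,520 × £115.81 = £23,453,841.20.
Margin of safety = £23,453,841.20 − £10,018,705.94 = £13,435,135.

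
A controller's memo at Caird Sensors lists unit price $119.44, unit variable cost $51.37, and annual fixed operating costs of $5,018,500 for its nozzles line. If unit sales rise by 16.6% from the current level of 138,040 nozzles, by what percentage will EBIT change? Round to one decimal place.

Contribution at this volume is 138,040 × $68.07 = $9,396,382.80.
Operating income = contribution − fixed costs = $9,396,382.80 − $5,018,500 = $4,377,882.80.
Degree of operating leverage = $9,396,382.80 / $4,377,882.80 = 2.1463.
Operating income changes by 2.1463 × +16.6% = +35.6%.

+35.6%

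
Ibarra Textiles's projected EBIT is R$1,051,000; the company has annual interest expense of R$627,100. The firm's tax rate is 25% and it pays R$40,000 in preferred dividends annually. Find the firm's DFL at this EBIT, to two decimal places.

Interest = R$627,100.00.
Pre-tax preferred-dividend burden = R$40,000 ÷ (1 − 0.25) = R$53,333.33.
DFL = EBIT ÷ [EBIT − I − D_p/(1−t)] = R$1,051,000 ÷ [R$1,051,000 − R$627,100.00 − R$53,333.33] = R$1,051,000 ÷ R$370,566.67 = 2.8362.

2.84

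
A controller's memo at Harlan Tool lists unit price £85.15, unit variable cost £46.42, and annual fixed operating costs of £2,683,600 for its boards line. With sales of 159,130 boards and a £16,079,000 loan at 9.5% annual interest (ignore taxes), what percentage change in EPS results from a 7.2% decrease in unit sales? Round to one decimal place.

-22.7%

Total contribution margin = 159,130 × £38.73 = £6,163,104.90.
Operating income = contribution − fixed costs = £6,163,104.90 − £2,683,600 = £3,479,504.90.
Interest = £1,527,505.00, so EBIT − I = £1,951,999.90.
Degree of combined leverage = contribution ÷ (EBIT − I) = £6,163,104.90 ÷ £1,951,999.90 = 3.1573.
%ΔEPS = DCL × %ΔSales = 3.1573 × -7.2% = -22.7%.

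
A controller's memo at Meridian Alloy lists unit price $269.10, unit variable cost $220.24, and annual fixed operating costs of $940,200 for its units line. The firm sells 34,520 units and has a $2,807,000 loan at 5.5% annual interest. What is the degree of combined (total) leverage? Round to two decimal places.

Contribution at this volume is 34,520 × $48.86 = $1,686,647.20.
EBIT = $1,686,647.20 − $940,200 = $746,447.20. Interest = $154,385.00.
DOL = $1,686,647.20 ÷ $746,447.20 = 2.2596; DFL = $746,447.20 ÷ $592,062.20 = 1.2608.
Combined leverage = 2.2596 × 1.2608 = 2.8489.

2.85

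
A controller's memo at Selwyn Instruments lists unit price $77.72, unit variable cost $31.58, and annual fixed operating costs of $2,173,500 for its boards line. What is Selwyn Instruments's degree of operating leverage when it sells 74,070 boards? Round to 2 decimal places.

2.75

Total contribution margin = 74,070 × $46.14 = $3,417,589.80.
EBIT = $3,417,589.80 − $2,173,500 = $1,244,089.80.
So DOL = total CM / EBIT = $3,417,589.80 / $1,244,089.80 = 2.7471.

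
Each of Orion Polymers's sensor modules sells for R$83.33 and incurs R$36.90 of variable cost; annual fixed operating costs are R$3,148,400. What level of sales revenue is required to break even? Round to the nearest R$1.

CM per unit = R$83.33 − R$36.90 = R$46.43; CM ratio = R$46.43 / R$83.33 = 0.5572.
Break-even revenue = fixed costs × price ÷ CM = R$3,148,400 × R$83.33 ÷ R$46.43 = R$5,650,574.

R$5,650,574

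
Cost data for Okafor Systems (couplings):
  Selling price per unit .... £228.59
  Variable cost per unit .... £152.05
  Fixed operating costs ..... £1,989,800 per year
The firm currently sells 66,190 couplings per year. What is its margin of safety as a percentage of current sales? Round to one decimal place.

60.7%

Unit CM = price − variable cost = £228.59 − £152.05 = £76.54. Break-even units = £1,989,800 ÷ £76.54 = 25,996.86; break-even revenue = 25,996.86 × £228.59 = £5,942,623.23.
Actual sales revenue = 66,190 × £228.59 = £15,130,372.10.
Margin of safety = (£15,130,372.10 − £5,942,623.23) ÷ £15,130,372.10 = 60.7%.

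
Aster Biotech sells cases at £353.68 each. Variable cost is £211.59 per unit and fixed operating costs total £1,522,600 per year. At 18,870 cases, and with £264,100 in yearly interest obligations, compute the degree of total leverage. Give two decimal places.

3.00

Total contribution margin = 18,870 × £142.09 = £2,681,238.30.
EBIT = £2,681,238.30 − £1,522,600 = £1,158,638.30. Interest = £264,100.00.
DOL = £2,681,238.30 ÷ £1,158,638.30 = 2.3141; DFL = £1,158,638.30 ÷ £894,538.30 = 1.2952.
DCL = DOL × DFL = 2.3141 × 1.2952 = 2.9972.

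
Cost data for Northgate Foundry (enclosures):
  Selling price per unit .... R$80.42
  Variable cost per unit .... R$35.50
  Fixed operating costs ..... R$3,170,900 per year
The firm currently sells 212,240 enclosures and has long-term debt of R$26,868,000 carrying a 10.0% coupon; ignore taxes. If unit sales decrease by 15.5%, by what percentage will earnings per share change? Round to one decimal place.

-40.2%

Contribution at this volume is 212,240 × R$44.92 = R$9,533,820.80.
EBIT = R$9,533,820.80 − R$3,170,900 = R$6,362,920.80.
After interest of R$2,686,800.00, pre-tax earnings = R$3,676,120.80.
Degree of combined leverage = contribution ÷ (EBIT − I) = R$9,533,820.80 ÷ R$3,676,120.80 = 2.5934.
%ΔEPS = DCL × %ΔSales = 2.5934 × -15.5% = -40.2%.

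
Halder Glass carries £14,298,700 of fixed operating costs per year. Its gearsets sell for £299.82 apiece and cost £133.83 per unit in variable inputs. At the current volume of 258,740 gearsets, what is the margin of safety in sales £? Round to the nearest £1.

£51,748,351

Contribution margin per unit = £299.82 − £133.83 = £165.99. Break-even units = £14,298,700 ÷ £165.99 = 86,141.94; break-even revenue = 86,141.94 × £299.82 = £25,827,075.33.
Actual sales revenue = 258,740 × £299.82 = £77,575,426.80.
Margin of safety = £77,575,426.80 − £25,827,075.33 = £51,748,351.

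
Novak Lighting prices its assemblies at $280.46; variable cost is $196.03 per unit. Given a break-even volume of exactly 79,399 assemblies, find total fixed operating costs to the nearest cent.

Contribution margin per unit = $280.46 − $196.03 = $84.43.
Fixed costs = break-even units × CM = 79,399 × $84.43 = $6,703,657.57.

$6,703,657.57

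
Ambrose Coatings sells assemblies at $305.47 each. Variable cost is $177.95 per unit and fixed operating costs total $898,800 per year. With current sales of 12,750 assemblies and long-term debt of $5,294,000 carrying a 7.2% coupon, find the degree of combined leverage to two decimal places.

4.70

Total contribution margin = 12,750 × $127.52 = $1,625,880.00.
EBIT = $1,625,880.00 − $898,800 = $727,080.00. Interest = $381,168.00.
DOL = $1,625,880.00 ÷ $727,080.00 = 2.2362; DFL = $727,080.00 ÷ $345,912.00 = 2.1019.
Combined leverage = 2.2362 × 2.1019 = 4.7003.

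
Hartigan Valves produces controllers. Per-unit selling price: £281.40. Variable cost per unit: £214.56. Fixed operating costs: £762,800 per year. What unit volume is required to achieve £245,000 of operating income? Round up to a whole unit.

Contribution margin per unit = £281.40 − £214.56 = £66.84.
Required volume = (fixed costs + target profit) ÷ CM = (£762,800 + £245,000) ÷ £66.84 = 15,077.80, so 15,078 controllers.

15,078 controllers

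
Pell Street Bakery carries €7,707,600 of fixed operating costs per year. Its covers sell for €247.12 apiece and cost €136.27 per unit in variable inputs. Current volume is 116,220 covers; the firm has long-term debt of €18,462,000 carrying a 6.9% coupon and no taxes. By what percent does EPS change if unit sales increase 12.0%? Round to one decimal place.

+39.6%

Total contribution margin = 116,220 × €110.85 = €12,882,987.00.
EBIT = €12,882,987.00 − €7,707,600 = €5,175,387.00.
Interest = €1,273,878.00, so EBIT − I = €3,901,509.00.
Degree of combined leverage = contribution ÷ (EBIT − I) = €12,882,987.00 ÷ €3,901,509.00 = 3.3021.
%ΔEPS = DCL × %ΔSales = 3.3021 × +12.0% = +39.6%.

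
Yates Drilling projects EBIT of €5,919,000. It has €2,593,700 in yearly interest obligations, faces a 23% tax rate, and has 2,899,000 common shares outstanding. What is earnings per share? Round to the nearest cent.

€0.88

Pre-tax income = €5,919,000 − €2,593,700.00 = €3,325,300.00.
Net income = €3,325,300.00 × (1 − 0.23) = €2,560,481.00.
Per share: €2,560,481.00 / 2,899,000 shares = €0.88.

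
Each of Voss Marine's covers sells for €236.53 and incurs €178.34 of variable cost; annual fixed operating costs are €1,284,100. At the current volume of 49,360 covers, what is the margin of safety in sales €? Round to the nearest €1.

Unit CM = price − variable cost = €236.53 − €178.34 = €58.19. Break-even units = €1,284,100 ÷ €58.19 = 22,067.37; break-even revenue = 22,067.37 × €236.53 = €5,219,593.97.
Current sales = 49,360 × €236.53 = €11,675,120.80.
Margin of safety = €11,675,120.80 − €5,219,593.97 = €6,455,527.

€6,455,527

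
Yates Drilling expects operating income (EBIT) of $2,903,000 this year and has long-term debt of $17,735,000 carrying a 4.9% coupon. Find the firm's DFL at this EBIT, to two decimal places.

Annual interest charges come to $869,015.00.
Degree of financial leverage = EBIT / (EBIT − interest) = $2,903,000 / $2,033,985.00 = 1.4272.

1.43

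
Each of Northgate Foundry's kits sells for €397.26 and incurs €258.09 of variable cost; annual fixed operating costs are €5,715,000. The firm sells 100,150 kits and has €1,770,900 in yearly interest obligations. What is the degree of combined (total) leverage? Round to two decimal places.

At 100,150 units, contribution = 100,150 × €139.17 = €13,937,875.50.
Subtracting fixed costs: EBIT = €13,937,875.50 − €5,715,000 = €8,222,875.50. Interest = €1,770,900.00, so EBIT − I = €6,451,975.50.
Degree of total leverage = total CM / (EBIT − interest) = €13,937,875.50 / €6,451,975.50 = 2.1602.

2.16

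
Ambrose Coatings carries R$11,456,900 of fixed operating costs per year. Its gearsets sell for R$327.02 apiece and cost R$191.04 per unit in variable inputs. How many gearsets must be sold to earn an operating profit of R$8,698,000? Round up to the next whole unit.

Unit CM = price − variable cost = R$327.02 − R$191.04 = R$135.98.
Need Q such that Q × R$135.98 − R$11,456,900 = R$8,698,000, i.e. Q = R$20,154,900 / R$135.98 = 148,219.59 → 148,220.

148,220 gearsets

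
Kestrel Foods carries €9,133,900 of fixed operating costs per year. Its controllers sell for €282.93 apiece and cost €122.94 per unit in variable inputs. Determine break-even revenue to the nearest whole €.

€16,152,599

CM per unit = €282.93 − €122.94 = €159.99; CM ratio = €159.99 / €282.93 = 0.5655.
Break-even revenue = fixed costs × price ÷ CM = €9,133,900 × €282.93 ÷ €159.99 = €16,152,599.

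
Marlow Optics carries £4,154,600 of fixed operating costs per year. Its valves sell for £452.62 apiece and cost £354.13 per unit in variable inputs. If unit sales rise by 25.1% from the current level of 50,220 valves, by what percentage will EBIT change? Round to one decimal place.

+156.8%

Contribution at this volume is 50,220 × £98.49 = £4,946,167.80.
Operating income = contribution − fixed costs = £4,946,167.80 − £4,154,600 = £791,567.80.
DOL = contribution ÷ EBIT = £4,946,167.80 ÷ £791,567.80 = 6.2486.
So EBIT moves 6.2486 × (+25.1%) = +156.8%.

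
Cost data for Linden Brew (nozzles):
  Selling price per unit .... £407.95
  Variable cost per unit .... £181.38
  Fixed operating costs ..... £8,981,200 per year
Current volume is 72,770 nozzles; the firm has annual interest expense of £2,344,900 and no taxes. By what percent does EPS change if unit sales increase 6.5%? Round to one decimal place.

Contribution at this volume is 72,770 × £226.57 = £16,487,498.90.
Operating income = contribution − fixed costs = £16,487,498.90 − £8,981,200 = £7,506,298.90.
Interest = £2,344,900.00, so EBIT − I = £5,161,398.90.
DCL = total CM / (EBIT − I) = £16,487,498.90 / £5,161,398.90 = 3.1944.
%ΔEPS = DCL × %ΔSales = 3.1944 × +6.5% = +20.8%.

+20.8%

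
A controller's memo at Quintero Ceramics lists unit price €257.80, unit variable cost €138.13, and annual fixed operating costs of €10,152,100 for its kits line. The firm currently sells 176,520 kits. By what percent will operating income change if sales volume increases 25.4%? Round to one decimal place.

At 176,520 units, contribution = 176,520 × €119.67 = €21,124,148.40.
EBIT = €21,124,148.40 − €10,152,100 = €10,972,048.40.
Degree of operating leverage = €21,124,148.40 / €10,972,048.40 = 1.9253.
%ΔEBIT = DOL × %ΔSales = 1.9253 × +25.4% = +48.9%.

+48.9%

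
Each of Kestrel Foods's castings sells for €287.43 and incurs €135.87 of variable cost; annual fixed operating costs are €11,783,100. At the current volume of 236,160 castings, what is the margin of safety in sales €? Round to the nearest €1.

€45,533,095

Each unit contributes €287.43 − €135.87 = €151.56. Break-even units = €11,783,100 ÷ €151.56 = 77,745.45; break-even revenue = 77,745.45 × €287.43 = €22,346,373.93.
Actual sales revenue = 236,160 × €287.43 = €67,879,468.80.
Margin of safety = €67,879,468.80 − €22,346,373.93 = €45,533,095.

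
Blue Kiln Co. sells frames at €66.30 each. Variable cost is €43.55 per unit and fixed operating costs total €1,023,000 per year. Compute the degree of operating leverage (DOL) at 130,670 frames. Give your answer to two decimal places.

At 130,670 units, contribution = 130,670 × €22.75 = €2,972,742.50.
Operating income = contribution − fixed costs = €2,972,742.50 − €1,023,000 = €1,949,742.50.
DOL = contribution ÷ EBIT = €2,972,742.50 ÷ €1,949,742.50 = 1.5247.

1.52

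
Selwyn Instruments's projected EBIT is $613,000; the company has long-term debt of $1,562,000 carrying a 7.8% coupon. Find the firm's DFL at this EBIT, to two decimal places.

1.25

Interest = $121,836.00.
DFL = EBIT ÷ (EBIT − I) = $613,000 ÷ ($613,000 − $121,836.00) = $613,000 ÷ $491,164.00 = 1.2481.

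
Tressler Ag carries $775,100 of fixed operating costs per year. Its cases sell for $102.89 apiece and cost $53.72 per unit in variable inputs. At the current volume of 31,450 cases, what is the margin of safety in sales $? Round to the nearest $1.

$1,613,966

Contribution margin per unit = $102.89 − $53.72 = $49.17. Break-even units = $775,100 ÷ $49.17 = 15,763.68; break-even revenue = 15,763.68 × $102.89 = $1,621,924.73.
Actual sales revenue = 31,450 × $102.89 = $3,235,890.50.
Margin of safety = $3,235,890.50 − $1,621,924.73 = $1,613,966.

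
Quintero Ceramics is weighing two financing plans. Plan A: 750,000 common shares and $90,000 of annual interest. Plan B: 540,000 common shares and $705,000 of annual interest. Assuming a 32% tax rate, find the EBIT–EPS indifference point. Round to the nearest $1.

At indifference, (EBIT − 90,000)(1 − t)/750,000 = (EBIT − 705,000)(1 − t)/540,000.
The (1 − t) factor cancels: (EBIT − 90,000) × 540,000 = (EBIT − 705,000) × 750,000.
Solving, EBIT = (705,000·750,000 − 90,000·540,000) / (750,000 − 540,000) = 480,150,000,000 / 210,000 = 2,286,428.57.

$2,286,429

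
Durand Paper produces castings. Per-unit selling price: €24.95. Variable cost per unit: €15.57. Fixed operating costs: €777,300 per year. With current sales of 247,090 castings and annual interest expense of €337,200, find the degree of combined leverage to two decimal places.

1.93

Total contribution margin = 247,090 × €9.38 = €2,317,704.20.
Subtracting fixed costs: EBIT = €2,317,704.20 − €777,300 = €1,540,404.20. Interest = €337,200.00.
DOL = €2,317,704.20 ÷ €1,540,404.20 = 1.5046; DFL = €1,540,404.20 ÷ €1,203,204.20 = 1.2803.
DCL = DOL × DFL = 1.5046 × 1.2803 = 1.9263.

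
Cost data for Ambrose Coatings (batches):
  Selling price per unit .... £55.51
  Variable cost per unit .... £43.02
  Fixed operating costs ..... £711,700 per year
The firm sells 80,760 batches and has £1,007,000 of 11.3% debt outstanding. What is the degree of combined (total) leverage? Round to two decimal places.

5.51

At 80,760 units, contribution = 80,760 × £12.49 = £1,008,692.40.
Subtracting fixed costs: EBIT = £1,008,692.40 − £711,700 = £296,992.40. Interest = £113,791.00, so EBIT − I = £183,201.40.
Degree of total leverage = total CM / (EBIT − interest) = £1,008,692.40 / £183,201.40 = 5.5059.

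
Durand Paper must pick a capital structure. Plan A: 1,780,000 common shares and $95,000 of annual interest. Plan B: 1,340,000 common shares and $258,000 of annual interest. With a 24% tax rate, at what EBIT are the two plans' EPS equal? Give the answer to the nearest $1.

$754,409

Set EPS_A = EPS_B: (EBIT − $95,000)(1 − 0.24) ÷ 1,780,000 = (EBIT − $258,000)(1 − 0.24) ÷ 1,340,000.
Cancelling (1 − t) and cross-multiplying: 1,340,000·(EBIT − 95,000) = 1,780,000·(EBIT − 258,000).
EBIT × (1,780,000 − 1,340,000) = 258,000 × 1,780,000 − 95,000 × 1,340,000 = 331,940,000,000, so EBIT = 331,940,000,000 ÷ 440,000 = 754,409.09.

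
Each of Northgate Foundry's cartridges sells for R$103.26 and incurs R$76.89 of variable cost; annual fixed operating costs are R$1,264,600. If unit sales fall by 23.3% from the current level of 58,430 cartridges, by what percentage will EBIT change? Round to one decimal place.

Total contribution margin = 58,430 × R$26.37 = R$1,540,799.10.
Subtracting fixed costs: EBIT = R$1,540,799.10 − R$1,264,600 = R$276,199.10.
DOL = contribution ÷ EBIT = R$1,540,799.10 ÷ R$276,199.10 = 5.5786.
%ΔEBIT = DOL × %ΔSales = 5.5786 × -23.3% = -130.0%.

-130.0%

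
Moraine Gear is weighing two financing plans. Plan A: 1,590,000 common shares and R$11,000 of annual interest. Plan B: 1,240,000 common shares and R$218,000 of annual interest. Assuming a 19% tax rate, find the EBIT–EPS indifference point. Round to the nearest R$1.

Set EPS_A = EPS_B: (EBIT − R$11,000)(1 − 0.19) ÷ 1,590,000 = (EBIT − R$218,000)(1 − 0.19) ÷ 1,240,000.
The (1 − t) factor cancels: (EBIT − 11,000) × 1,240,000 = (EBIT − 218,000) × 1,590,000.
Solving, EBIT = (218,000·1,590,000 − 11,000·1,240,000) / (1,590,000 − 1,240,000) = 332,980,000,000 / 350,000 = 951,371.43.

R$951,371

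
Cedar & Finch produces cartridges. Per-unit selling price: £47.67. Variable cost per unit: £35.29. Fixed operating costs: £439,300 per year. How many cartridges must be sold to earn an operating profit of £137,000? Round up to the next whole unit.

46,551 cartridges

Unit CM = price − variable cost = £47.67 − £35.29 = £12.38.
Need Q such that Q × £12.38 − £439,300 = £137,000, i.e. Q = £576,300 / £12.38 = 46,550.89 → 46,551.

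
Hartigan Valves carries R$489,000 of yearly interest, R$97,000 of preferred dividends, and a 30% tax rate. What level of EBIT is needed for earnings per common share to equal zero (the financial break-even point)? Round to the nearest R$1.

Grossing the preferred dividend up to pre-tax terms: R$97,000 / (1 − 0.30) = R$138,571.43.
EPS = 0 when EBIT covers interest plus the pre-tax preferred burden: R$489,000 + R$138,571.43 = R$627,571.43.

R$627,571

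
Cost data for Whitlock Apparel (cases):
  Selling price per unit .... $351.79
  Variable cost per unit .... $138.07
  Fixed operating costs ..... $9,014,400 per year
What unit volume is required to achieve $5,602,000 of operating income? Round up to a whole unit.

Unit CM = price − variable cost = $351.79 − $138.07 = $213.72.
Required volume = (fixed costs + target profit) ÷ CM = ($9,014,400 + $5,602,000) ÷ $213.72 = 68,390.42, so 68,391 cases.

68,391 cases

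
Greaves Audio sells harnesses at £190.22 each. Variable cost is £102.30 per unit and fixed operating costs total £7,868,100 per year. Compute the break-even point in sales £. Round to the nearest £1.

Contribution margin per unit = £190.22 − £102.30 = £87.92, a CM ratio of £87.92 ÷ £190.22 = 0.4622.
Break-even sales = FC ÷ CM ratio = £7,868,100 × £190.22 / £87.92 = £17,023,089.

£17,023,089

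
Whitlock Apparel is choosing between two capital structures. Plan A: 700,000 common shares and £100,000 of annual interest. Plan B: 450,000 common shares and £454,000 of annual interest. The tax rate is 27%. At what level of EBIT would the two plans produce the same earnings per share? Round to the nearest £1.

At indifference, (EBIT − 100,000)(1 − t)/700,000 = (EBIT − 454,000)(1 − t)/450,000.
Cancelling (1 − t) and cross-multiplying: 450,000·(EBIT − 100,000) = 700,000·(EBIT − 454,000).
Solving, EBIT = (454,000·700,000 − 100,000·450,000) / (700,000 − 450,000) = 272,800,000,000 / 250,000 = 1,091,200.00.

£1,091,200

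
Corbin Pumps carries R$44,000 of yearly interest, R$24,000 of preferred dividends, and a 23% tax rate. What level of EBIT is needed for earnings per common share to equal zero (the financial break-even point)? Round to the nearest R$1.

R$75,169

Preferred dividends are paid after tax, so their pre-tax equivalent is R$24,000 ÷ (1 − 0.23) = R$31,168.83.
Financial break-even EBIT = interest + D_p ÷ (1 − t) = R$44,000 + R$31,168.83 = R$75,168.83.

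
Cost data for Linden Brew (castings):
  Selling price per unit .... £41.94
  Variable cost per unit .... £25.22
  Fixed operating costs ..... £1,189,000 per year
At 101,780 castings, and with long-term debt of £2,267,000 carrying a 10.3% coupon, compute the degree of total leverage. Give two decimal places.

At 101,780 units, contribution = 101,780 × £16.72 = £1,701,761.60.
Operating income = contribution − fixed costs = £1,701,761.60 − £1,189,000 = £512,761.60. Interest = £233,501.00.
DOL = £1,701,761.60 ÷ £512,761.60 = 3.3188; DFL = £512,761.60 ÷ £279,260.60 = 1.8361.
Combined leverage = 3.3188 × 1.8361 = 6.0936.

6.09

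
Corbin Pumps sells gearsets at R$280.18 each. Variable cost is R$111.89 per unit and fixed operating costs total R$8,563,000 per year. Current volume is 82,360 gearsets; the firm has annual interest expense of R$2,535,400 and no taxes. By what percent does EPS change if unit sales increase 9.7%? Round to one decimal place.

Total contribution margin = 82,360 × R$168.29 = R$13,860,364.40.
EBIT = R$13,860,364.40 − R$8,563,000 = R$5,297,364.40.
After interest of R$2,535,400.00, pre-tax earnings = R$2,761,964.40.
Degree of combined leverage = contribution ÷ (EBIT − I) = R$13,860,364.40 ÷ R$2,761,964.40 = 5.0183.
%ΔEPS = DCL × %ΔSales = 5.0183 × +9.7% = +48.7%.

+48.7%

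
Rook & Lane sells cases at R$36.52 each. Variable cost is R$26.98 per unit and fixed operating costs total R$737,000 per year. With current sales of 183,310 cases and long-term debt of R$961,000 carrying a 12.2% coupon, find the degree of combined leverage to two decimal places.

Total contribution margin = 183,310 × R$9.54 = R$1,748,777.40.
Subtracting fixed costs: EBIT = R$1,748,777.40 − R$737,000 = R$1,011,777.40. Interest = R$117,242.00, so EBIT − I = R$894,535.40.
Degree of total leverage = total CM / (EBIT − interest) = R$1,748,777.40 / R$894,535.40 = 1.9550.

1.95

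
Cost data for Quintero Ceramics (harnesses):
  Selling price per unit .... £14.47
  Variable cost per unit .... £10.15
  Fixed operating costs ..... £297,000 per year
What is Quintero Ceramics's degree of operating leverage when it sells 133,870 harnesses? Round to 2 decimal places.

Contribution at this volume is 133,870 × £4.32 = £578,318.40.
Subtracting fixed costs: EBIT = £578,318.40 − £297,000 = £281,318.40.
Degree of operating leverage = £578,318.40 / £281,318.40 = 2.0557.

2.06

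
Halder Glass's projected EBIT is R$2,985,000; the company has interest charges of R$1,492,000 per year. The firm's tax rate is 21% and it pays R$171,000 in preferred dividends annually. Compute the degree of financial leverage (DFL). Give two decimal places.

Interest = R$1,492,000.00.
Pre-tax preferred-dividend burden = R$171,000 ÷ (1 − 0.21) = R$216,455.70.
DFL = EBIT ÷ [EBIT − I − D_p/(1−t)] = R$2,985,000 ÷ [R$2,985,000 − R$1,492,000.00 − R$216,455.70] = R$2,985,000 ÷ R$1,276,544.30 = 2.3383.

2.34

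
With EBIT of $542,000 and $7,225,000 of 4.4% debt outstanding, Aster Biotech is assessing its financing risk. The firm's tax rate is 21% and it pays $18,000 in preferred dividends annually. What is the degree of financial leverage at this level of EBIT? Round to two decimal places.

Annual interest charges come to $317,900.00.
Preferred dividends grossed up pre-tax: $18,000 / (1 − 0.21) = $22,784.81.
DFL = EBIT ÷ [EBIT − I − D_p/(1−t)] = $542,000 ÷ [$542,000 − $317,900.00 − $22,784.81] = $542,000 ÷ $201,315.19 = 2.6923.

2.69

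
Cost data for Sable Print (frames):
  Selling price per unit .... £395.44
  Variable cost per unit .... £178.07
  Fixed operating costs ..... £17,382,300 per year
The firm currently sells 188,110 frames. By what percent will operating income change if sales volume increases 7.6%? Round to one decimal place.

Contribution at this volume is 188,110 × £217.37 = £40,889,470.70.
EBIT = £40,889,470.70 − £17,382,300 = £23,507,170.70.
So DOL = total CM / EBIT = £40,889,470.70 / £23,507,170.70 = 1.7394.
Operating income changes by 1.7394 × +7.6% = +13.2%.

+13.2%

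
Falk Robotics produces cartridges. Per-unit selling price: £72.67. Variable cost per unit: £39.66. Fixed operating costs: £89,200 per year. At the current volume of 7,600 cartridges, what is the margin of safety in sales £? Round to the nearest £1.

£355,922

Each unit contributes £72.67 − £39.66 = £33.01. Break-even units = £89,200 ÷ £33.01 = 2,702.21; break-even revenue = 2,702.21 × £72.67 = £196,369.71.
Actual sales revenue = 7,600 × £72.67 = £552,292.00.
Margin of safety = £552,292.00 − £196,369.71 = £355,922.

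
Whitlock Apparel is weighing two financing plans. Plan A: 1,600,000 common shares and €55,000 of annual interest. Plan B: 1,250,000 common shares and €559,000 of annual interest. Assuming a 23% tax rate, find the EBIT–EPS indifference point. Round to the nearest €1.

€2,359,000

At indifference, (EBIT − 55,000)(1 − t)/1,600,000 = (EBIT − 559,000)(1 − t)/1,250,000.
Cancelling (1 − t) and cross-multiplying: 1,250,000·(EBIT − 55,000) = 1,600,000·(EBIT − 559,000).
Solving, EBIT = (559,000·1,600,000 − 55,000·1,250,000) / (1,600,000 − 1,250,000) = 825,650,000,000 / 350,000 = 2,359,000.00.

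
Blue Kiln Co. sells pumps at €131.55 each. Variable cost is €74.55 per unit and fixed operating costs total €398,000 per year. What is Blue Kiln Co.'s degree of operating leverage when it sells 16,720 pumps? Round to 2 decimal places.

1.72

Total contribution margin = 16,720 × €57.00 = €953,040.00.
EBIT = €953,040.00 − €398,000 = €555,040.00.
Degree of operating leverage = €953,040.00 / €555,040.00 = 1.7171.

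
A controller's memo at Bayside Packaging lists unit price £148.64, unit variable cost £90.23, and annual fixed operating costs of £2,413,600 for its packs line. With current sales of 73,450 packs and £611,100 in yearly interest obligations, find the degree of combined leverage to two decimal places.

Contribution at this volume is 73,450 × £58.41 = £4,290,214.50.
Operating income = contribution − fixed costs = £4,290,214.50 − £2,413,600 = £1,876,614.50. Interest = £611,100.00, so EBIT − I = £1,265,514.50.
DCL = contribution ÷ (EBIT − I) = £4,290,214.50 ÷ £1,265,514.50 = 3.3901.

3.39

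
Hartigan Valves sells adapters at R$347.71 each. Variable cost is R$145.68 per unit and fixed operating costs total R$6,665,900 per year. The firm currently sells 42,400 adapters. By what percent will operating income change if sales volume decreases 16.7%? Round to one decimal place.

Contribution at this volume is 42,400 × R$202.03 = R$8,566,072.00.
Operating income = contribution − fixed costs = R$8,566,072.00 − R$6,665,900 = R$1,900,172.00.
Degree of operating leverage = R$8,566,072.00 / R$1,900,172.00 = 4.5081.
So EBIT moves 4.5081 × (-16.7%) = -75.3%.

-75.3%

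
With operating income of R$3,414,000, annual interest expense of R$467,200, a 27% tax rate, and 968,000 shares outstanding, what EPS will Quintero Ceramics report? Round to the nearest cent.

R$2.22

Interest = R$467,200.00, so EBT = R$3,414,000 − R$467,200.00 = R$2,946,800.00.
After tax at 27%: net income = R$2,946,800.00 × 0.73 = R$2,151,164.00.
EPS = R$2,151,164.00 ÷ 968,000 = R$2.22.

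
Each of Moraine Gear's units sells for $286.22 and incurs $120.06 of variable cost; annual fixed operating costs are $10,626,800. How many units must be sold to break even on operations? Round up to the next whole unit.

Each unit contributes $286.22 − $120.06 = $166.16.
Break-even volume = fixed costs ÷ CM per unit = $10,626,800 ÷ $166.16 = 63,955.22, so 63,956 units.

63,956 units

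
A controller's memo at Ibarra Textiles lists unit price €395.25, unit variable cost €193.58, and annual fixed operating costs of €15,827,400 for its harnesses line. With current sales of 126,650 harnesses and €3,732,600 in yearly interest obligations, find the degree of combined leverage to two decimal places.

Contribution at this volume is 126,650 × €201.67 = €25,541,505.50.
Operating income = contribution − fixed costs = €25,541,505.50 − €15,827,400 = €9,714,105.50. Interest = €3,732,600.00, so EBIT − I = €5,981,505.50.
DCL = contribution ÷ (EBIT − I) = €25,541,505.50 ÷ €5,981,505.50 = 4.2701.

4.27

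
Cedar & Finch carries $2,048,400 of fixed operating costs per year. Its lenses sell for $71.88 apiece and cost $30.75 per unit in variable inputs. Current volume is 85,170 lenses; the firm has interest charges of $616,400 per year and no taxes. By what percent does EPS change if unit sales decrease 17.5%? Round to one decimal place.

At 85,170 units, contribution = 85,170 × $41.13 = $3,503,042.10.
EBIT = $3,503,042.10 − $2,048,400 = $1,454,642.10.
Interest = $616,400.00, so EBIT − I = $838,242.10.
DCL = total CM / (EBIT − I) = $3,503,042.10 / $838,242.10 = 4.1790.
EPS therefore changes by 4.1790 × (-17.5%) = -73.1%.

-73.1%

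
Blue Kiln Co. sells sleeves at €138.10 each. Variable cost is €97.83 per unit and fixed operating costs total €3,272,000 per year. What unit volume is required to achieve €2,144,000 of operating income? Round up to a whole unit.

134,493 sleeves

Contribution margin per unit = €138.10 − €97.83 = €40.27.
Required volume = (fixed costs + target profit) ÷ CM = (€3,272,000 + €2,144,000) ÷ €40.27 = 134,492.18, so 134,493 sleeves.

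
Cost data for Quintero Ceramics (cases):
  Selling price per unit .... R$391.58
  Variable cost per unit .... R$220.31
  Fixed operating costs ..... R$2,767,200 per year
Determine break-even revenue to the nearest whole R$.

R$6,326,737

Contribution margin per unit = R$391.58 − R$220.31 = R$171.27, a CM ratio of R$171.27 ÷ R$391.58 = 0.4374.
Break-even revenue = fixed costs × price ÷ CM = R$2,767,200 × R$391.58 ÷ R$171.27 = R$6,326,737.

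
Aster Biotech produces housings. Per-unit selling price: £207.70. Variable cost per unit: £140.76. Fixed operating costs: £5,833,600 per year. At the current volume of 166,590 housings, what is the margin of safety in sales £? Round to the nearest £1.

£16,500,374

Each unit contributes £207.70 − £140.76 = £66.94. Break-even units = £5,833,600 ÷ £66.94 = 87,146.70; break-even revenue = 87,146.70 × £207.70 = £18,100,369.29.
Current sales = 166,590 × £207.70 = £34,600,743.00.
Margin of safety = £34,600,743.00 − £18,100,369.29 = £16,500,374.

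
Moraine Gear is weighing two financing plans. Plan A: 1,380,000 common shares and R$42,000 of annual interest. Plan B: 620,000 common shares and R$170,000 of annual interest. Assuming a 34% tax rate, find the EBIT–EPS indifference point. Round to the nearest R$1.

At indifference, (EBIT − 42,000)(1 − t)/1,380,000 = (EBIT − 170,000)(1 − t)/620,000.
The (1 − t) factor cancels: (EBIT − 42,000) × 620,000 = (EBIT − 170,000) × 1,380,000.
Solving, EBIT = (170,000·1,380,000 − 42,000·620,000) / (1,380,000 − 620,000) = 208,560,000,000 / 760,000 = 274,421.05.

R$274,421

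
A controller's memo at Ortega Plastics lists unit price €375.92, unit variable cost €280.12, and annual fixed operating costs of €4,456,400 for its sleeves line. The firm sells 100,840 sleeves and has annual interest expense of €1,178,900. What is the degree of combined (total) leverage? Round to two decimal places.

2.40

Contribution at this volume is 100,840 × €95.80 = €9,660,472.00.
Subtracting fixed costs: EBIT = €9,660,472.00 − €4,456,400 = €5,204,072.00. Interest = €1,178,900.00.
DOL = €9,660,472.00 ÷ €5,204,072.00 = 1.8563; DFL = €5,204,072.00 ÷ €4,025,172.00 = 1.2929.
Combined leverage = 1.8563 × 1.2929 = 2.4000.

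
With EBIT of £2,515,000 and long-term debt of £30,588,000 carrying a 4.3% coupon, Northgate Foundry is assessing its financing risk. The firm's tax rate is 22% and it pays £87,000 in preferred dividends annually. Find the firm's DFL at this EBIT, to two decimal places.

Annual interest charges come to £1,315,284.00.
Pre-tax preferred-dividend burden = £87,000 ÷ (1 − 0.22) = £111,538.46.
DFL = EBIT ÷ [EBIT − I − D_p/(1−t)] = £2,515,000 ÷ [£2,515,000 − £1,315,284.00 − £111,538.46] = £2,515,000 ÷ £1,088,177.54 = 2.3112.

2.31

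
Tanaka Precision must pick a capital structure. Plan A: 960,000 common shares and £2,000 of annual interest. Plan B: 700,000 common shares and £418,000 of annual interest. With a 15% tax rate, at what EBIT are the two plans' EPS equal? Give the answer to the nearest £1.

£1,538,000

At indifference, (EBIT − 2,000)(1 − t)/960,000 = (EBIT − 418,000)(1 − t)/700,000.
Cancelling (1 − t) and cross-multiplying: 700,000·(EBIT − 2,000) = 960,000·(EBIT − 418,000).
Solving, EBIT = (418,000·960,000 − 2,000·700,000) / (960,000 − 700,000) = 399,880,000,000 / 260,000 = 1,538,000.00.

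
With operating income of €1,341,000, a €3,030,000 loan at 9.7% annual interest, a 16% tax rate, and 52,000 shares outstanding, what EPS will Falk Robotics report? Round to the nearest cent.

€16.91

Pre-tax income = €1,341,000 − €293,910.00 = €1,047,090.00.
Net income = €1,047,090.00 × (1 − 0.16) = €879,555.60.
EPS = €879,555.60 ÷ 52,000 = €16.91.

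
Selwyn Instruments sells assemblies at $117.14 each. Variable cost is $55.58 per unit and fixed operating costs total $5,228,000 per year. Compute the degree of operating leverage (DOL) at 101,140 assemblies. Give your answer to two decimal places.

6.24

At 101,140 units, contribution = 101,140 × $61.56 = $6,226,178.40.
EBIT = $6,226,178.40 − $5,228,000 = $998,178.40.
So DOL = total CM / EBIT = $6,226,178.40 / $998,178.40 = 6.2375.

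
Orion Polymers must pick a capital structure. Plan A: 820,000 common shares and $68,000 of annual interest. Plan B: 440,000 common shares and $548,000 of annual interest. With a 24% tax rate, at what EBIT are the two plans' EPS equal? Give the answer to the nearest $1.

Set EPS_A = EPS_B: (EBIT − $68,000)(1 − 0.24) ÷ 820,000 = (EBIT − $548,000)(1 − 0.24) ÷ 440,000.
The (1 − t) factor cancels: (EBIT − 68,000) × 440,000 = (EBIT − 548,000) × 820,000.
Solving, EBIT = (548,000·820,000 − 68,000·440,000) / (820,000 − 440,000) = 419,440,000,000 / 380,000 = 1,103,789.47.

$1,103,789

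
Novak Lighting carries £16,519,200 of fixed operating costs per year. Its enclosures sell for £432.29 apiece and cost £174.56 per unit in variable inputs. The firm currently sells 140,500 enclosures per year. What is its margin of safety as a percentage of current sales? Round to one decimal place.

54.4%

Each unit contributes £432.29 − £174.56 = £257.73. Break-even units = £16,519,200 ÷ £257.73 = 64,094.98; break-even revenue = 64,094.98 × £432.29 = £27,707,620.25.
Current sales = 140,500 × £432.29 = £60,736,745.00.
Margin of safety = (£60,736,745.00 − £27,707,620.25) ÷ £60,736,745.00 = 54.4%.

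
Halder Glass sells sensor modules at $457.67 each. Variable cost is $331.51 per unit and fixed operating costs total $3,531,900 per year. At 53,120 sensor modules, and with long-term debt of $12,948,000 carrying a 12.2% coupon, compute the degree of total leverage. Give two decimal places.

4.21

Total contribution margin = 53,120 × $126.16 = $6,701,619.20.
Subtracting fixed costs: EBIT = $6,701,619.20 − $3,531,900 = $3,169,719.20. Interest = $1,579,656.00, so EBIT − I = $1,590,063.20.
Degree of total leverage = total CM / (EBIT − interest) = $6,701,619.20 / $1,590,063.20 = 4.2147.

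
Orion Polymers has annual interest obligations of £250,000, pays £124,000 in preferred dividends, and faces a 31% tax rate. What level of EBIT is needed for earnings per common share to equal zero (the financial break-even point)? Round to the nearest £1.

£429,710

Preferred dividends are paid after tax, so their pre-tax equivalent is £124,000 ÷ (1 − 0.31) = £179,710.14.
EPS = 0 when EBIT covers interest plus the pre-tax preferred burden: £250,000 + £179,710.14 = £429,710.14.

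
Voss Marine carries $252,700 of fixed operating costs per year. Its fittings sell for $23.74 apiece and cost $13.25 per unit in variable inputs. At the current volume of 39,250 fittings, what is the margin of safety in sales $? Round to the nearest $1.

Contribution margin per unit = $23.74 − $13.25 = $10.49. Break-even units = $252,700 ÷ $10.49 = 24,089.61; break-even revenue = 24,089.61 × $23.74 = $571,887.32.
Actual sales revenue = 39,250 × $23.74 = $931,795.00.
Margin of safety = $931,795.00 − $571,887.32 = $359,908.

$359,908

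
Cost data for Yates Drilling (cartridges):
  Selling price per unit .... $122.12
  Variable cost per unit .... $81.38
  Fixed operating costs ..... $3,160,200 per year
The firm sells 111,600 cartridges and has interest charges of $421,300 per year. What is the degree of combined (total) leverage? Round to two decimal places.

4.71

Contribution at this volume is 111,600 × $40.74 = $4,546,584.00.
Operating income = contribution − fixed costs = $4,546,584.00 − $3,160,200 = $1,386,384.00. Interest = $421,300.00.
DOL = $4,546,584.00 ÷ $1,386,384.00 = 3.2795; DFL = $1,386,384.00 ÷ $965,084.00 = 1.4365.
DCL = DOL × DFL = 3.2795 × 1.4365 = 4.7110.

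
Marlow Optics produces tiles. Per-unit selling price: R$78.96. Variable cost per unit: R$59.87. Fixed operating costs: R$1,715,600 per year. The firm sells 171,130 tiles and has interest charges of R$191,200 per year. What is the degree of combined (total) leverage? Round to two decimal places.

Total contribution margin = 171,130 × R$19.09 = R$3,266,871.70.
EBIT = R$3,266,871.70 − R$1,715,600 = R$1,551,271.70. Interest = R$191,200.00.
DOL = R$3,266,871.70 ÷ R$1,551,271.70 = 2.1059; DFL = R$1,551,271.70 ÷ R$1,360,071.70 = 1.1406.
Combined leverage = 2.1059 × 1.1406 = 2.4020.

2.40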